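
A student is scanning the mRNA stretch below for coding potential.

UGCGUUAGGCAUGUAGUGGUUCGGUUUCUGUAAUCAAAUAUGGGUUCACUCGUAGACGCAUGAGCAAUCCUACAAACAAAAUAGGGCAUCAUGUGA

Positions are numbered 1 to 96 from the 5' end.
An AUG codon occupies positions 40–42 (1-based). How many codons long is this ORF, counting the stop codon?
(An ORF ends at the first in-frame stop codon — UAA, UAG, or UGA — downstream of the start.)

Codons from position 40: AUG (40–42), GGU (43–45), UCA (46–48), CUC (49–51), GUA (52–54), GAC (55–57), GCA (58–60), UGA (61–63).
UGA is the first in-frame stop; that's 8 codons including the stop.

8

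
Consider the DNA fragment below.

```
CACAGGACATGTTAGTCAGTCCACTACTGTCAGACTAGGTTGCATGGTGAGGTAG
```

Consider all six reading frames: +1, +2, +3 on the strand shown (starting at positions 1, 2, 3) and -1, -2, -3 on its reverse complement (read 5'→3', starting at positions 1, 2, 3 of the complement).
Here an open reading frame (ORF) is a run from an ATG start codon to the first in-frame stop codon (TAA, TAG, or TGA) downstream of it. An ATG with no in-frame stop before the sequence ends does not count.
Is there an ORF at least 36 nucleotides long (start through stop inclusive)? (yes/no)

no

Reverse complement (5'→3'): CTACCTCACCATGCAACCTAGTCTGACAGTAGTGGACTGACTAACATGTCCTGTG
Frame +1: CAC AGG ACA TGT TAG TCA GTC CAC TAC TGT CAG ACT AGG TTG CAT GGT GAG GTA — no ATG→stop ORF.
Frame +2: ACA GGA CAT GTT AGT CAG TCC ACT ACT GTC AGA CTA GGT TGC ATG GTG AGG TAG — ATG at 44, stop TAG at 53 → 12 nt.
Frame +3: CAG GAC ATG TTA GTC AGT CCA CTA CTG TCA GAC TAG GTT GCA TGG TGA GGT — ATG at 9, stop TAG at 36 → 30 nt.
Frame -1: CTA CCT CAC CAT GCA ACC TAG TCT GAC AGT AGT GGA CTG ACT AAC ATG TCC TGT — no ATG→stop ORF.
Frame -2: TAC CTC ACC ATG CAA CCT AGT CTG ACA GTA GTG GAC TGA CTA ACA TGT CCT GTG — ATG at 11, stop TGA at 38 → 30 nt.
Frame -3: ACC TCA CCA TGC AAC CTA GTC TGA CAG TAG TGG ACT GAC TAA CAT GTC CTG — no ATG→stop ORF.
Largest ORF found is 30 nucleotides < 36, so no.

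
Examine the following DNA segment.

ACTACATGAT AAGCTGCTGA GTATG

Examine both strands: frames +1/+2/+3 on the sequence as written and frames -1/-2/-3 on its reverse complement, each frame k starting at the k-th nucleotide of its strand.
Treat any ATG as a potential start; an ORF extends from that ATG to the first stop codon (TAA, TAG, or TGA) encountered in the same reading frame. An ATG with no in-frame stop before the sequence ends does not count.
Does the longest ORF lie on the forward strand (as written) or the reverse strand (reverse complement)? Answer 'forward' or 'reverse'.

Reverse complement (5'→3'): CATACTCAGCAGCTTATCATGTAGT
Frame +1: ACT ACA TGA TAA GCT GCT GAG TAT — no ATG→stop ORF.
Frame +2: CTA CAT GAT AAG CTG CTG AGT ATG — no ATG→stop ORF.
Frame +3: TAC ATG ATA AGC TGC TGA GTA — ATG at 6, stop TGA at 18 → 15 nt.
Frame -1: CAT ACT CAG CAG CTT ATC ATG TAG — ATG at 19, stop TAG at 22 → 6 nt.
Frame -2: ATA CTC AGC AGC TTA TCA TGT AGT — no ATG→stop ORF.
Frame -3: TAC TCA GCA GCT TAT CAT GTA — no ATG→stop ORF.
Forward-strand max 15 nt; reverse-strand max 6 nt. The forward strand has the longer ORF.

forward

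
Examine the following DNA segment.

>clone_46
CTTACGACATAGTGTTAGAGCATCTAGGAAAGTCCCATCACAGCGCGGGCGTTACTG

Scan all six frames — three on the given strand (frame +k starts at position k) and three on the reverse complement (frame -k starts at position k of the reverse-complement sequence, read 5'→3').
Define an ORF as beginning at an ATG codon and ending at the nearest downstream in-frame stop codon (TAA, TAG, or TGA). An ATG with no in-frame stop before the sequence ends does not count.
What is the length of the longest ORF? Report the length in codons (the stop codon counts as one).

5

Reverse complement (5'→3'): CAGTAACGCCCGCGCTGTGATGGGACTTTCCTAGATGCTCTAACACTATGTCGTAAG
Frame +1: CTT ACG ACA TAG TGT TAG AGC ATC TAG GAA AGT CCC ATC ACA GCG CGG GCG TTA CTG — no ATG→stop ORF.
Frame +2: TTA CGA CAT AGT GTT AGA GCA TCT AGG AAA GTC CCA TCA CAG CGC GGG CGT TAC — no ATG→stop ORF.
Frame +3: TAC GAC ATA GTG TTA GAG CAT CTA GGA AAG TCC CAT CAC AGC GCG GGC GTT ACT — no ATG→stop ORF.
Frame -1: CAG TAA CGC CCG CGC TGT GAT GGG ACT TTC CTA GAT GCT CTA ACA CTA TGT CGT AAG — no ATG→stop ORF.
Frame -2: AGT AAC GCC CGC GCT GTG ATG GGA CTT TCC TAG ATG CTC TAA CAC TAT GTC GTA — ATG at 20, stop TAG at 32 → 15 nt; ATG at 35, stop TAA at 41 → 9 nt.
Frame -3: GTA ACG CCC GCG CTG TGA TGG GAC TTT CCT AGA TGC TCT AAC ACT ATG TCG TAA — ATG at 48, stop TAA at 54 → 9 nt.
Longest: frame -2, positions 20–34, 15 nt = 5 codons = 4 aa. → 5 codons.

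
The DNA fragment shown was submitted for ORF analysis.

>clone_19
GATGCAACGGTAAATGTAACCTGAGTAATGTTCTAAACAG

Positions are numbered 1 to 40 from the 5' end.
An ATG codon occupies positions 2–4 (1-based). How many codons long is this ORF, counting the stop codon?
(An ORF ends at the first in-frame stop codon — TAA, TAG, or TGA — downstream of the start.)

Codons from position 2: ATG (2–4), CAA (5–7), CGG (8–10), TAA (11–13).
TAA is the first in-frame stop; that's 4 codons including the stop.

4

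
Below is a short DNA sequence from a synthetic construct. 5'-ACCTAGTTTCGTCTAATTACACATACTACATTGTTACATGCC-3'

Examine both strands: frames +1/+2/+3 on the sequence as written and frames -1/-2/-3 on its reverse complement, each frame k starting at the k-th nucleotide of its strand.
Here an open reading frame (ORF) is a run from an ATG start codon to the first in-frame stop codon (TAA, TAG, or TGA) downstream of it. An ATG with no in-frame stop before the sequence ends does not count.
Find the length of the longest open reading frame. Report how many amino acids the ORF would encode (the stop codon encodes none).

3

Reverse complement (5'→3'): GGCATGTAACAATGTAGTATGTGTAATTAGACGAAACTAGGT
Frame +1: ACC TAG TTT CGT CTA ATT ACA CAT ACT ACA TTG TTA CAT GCC — no ATG→stop ORF.
Frame +2: CCT AGT TTC GTC TAA TTA CAC ATA CTA CAT TGT TAC ATG — no ATG→stop ORF.
Frame +3: CTA GTT TCG TCT AAT TAC ACA TAC TAC ATT GTT ACA TGC — no ATG→stop ORF.
Frame -1: GGC ATG TAA CAA TGT AGT ATG TGT AAT TAG ACG AAA CTA GGT — ATG at 4, stop TAA at 7 → 6 nt; ATG at 19, stop TAG at 28 → 12 nt.
Frame -2: GCA TGT AAC AAT GTA GTA TGT GTA ATT AGA CGA AAC TAG — no ATG→stop ORF.
Frame -3: CAT GTA ACA ATG TAG TAT GTG TAA TTA GAC GAA ACT AGG — ATG at 12, stop TAG at 15 → 6 nt.
Longest: frame -1, positions 19–30, 12 nt = 4 codons = 3 aa. → 3 amino acids.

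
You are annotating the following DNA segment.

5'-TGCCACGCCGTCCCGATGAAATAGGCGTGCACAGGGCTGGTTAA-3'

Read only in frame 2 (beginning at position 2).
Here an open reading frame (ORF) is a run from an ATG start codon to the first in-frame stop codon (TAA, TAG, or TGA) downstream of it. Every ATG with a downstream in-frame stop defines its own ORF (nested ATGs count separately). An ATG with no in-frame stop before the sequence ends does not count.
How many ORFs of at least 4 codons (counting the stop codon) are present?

Frame 2: GCC ACG CCG TCC CGA TGA AAT AGG CGT GCA CAG GGC TGG TTA — no ATG→stop ORF.
No ORF reaches 4 codons. Count = 0.

0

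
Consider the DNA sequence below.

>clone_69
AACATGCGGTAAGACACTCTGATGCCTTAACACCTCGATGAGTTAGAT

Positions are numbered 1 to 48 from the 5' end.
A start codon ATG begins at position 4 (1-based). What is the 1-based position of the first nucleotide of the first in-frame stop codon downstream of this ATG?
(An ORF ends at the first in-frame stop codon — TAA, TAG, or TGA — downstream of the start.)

Codons from position 4: ATG (4–6), CGG (7–9), TAA (10–12).
TAA is a stop codon; it begins at position 10.

10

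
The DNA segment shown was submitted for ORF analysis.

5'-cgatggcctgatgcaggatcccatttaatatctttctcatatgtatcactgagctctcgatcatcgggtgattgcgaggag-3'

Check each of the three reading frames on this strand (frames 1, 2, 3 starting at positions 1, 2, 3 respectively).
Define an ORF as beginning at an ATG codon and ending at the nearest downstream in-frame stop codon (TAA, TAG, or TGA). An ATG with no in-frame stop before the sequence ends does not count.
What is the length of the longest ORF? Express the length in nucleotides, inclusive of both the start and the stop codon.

18

Frame 1: CGA TGG CCT GAT GCA GGA TCC CAT TTA ATA TCT TTC TCA TAT GTA TCA CTG AGC TCT CGA TCA TCG GGT GAT TGC GAG GAG — no ATG→stop ORF.
Frame 2: GAT GGC CTG ATG CAG GAT CCC ATT TAA TAT CTT TCT CAT ATG TAT CAC TGA GCT CTC GAT CAT CGG GTG ATT GCG AGG — ATG at 11, stop TAA at 26 → 18 nt; ATG at 41, stop TGA at 50 → 12 nt.
Frame 3: ATG GCC TGA TGC AGG ATC CCA TTT AAT ATC TTT CTC ATA TGT ATC ACT GAG CTC TCG ATC ATC GGG TGA TTG CGA GGA — ATG at 3, stop TGA at 9 → 9 nt.
Longest: frame 2, positions 11–28, 18 nt = 6 codons = 5 aa. → 18 nucleotides.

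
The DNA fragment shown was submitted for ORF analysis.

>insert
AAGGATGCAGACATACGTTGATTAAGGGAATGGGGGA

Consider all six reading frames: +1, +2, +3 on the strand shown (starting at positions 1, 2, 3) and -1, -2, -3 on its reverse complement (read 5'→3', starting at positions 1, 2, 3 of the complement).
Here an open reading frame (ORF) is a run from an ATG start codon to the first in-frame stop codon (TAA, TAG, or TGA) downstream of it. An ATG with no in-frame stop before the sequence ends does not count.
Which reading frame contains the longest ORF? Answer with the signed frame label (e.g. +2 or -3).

+2

Reverse complement (5'→3'): TCCCCCATTCCCTTAATCAACGTATGTCTGCATCCTT
Frame +1: AAG GAT GCA GAC ATA CGT TGA TTA AGG GAA TGG GGG — no ATG→stop ORF.
Frame +2: AGG ATG CAG ACA TAC GTT GAT TAA GGG AAT GGG GGA — ATG at 5, stop TAA at 23 → 21 nt.
Frame +3: GGA TGC AGA CAT ACG TTG ATT AAG GGA ATG GGG — no ATG→stop ORF.
Frame -1: TCC CCC ATT CCC TTA ATC AAC GTA TGT CTG CAT CCT — no ATG→stop ORF.
Frame -2: CCC CCA TTC CCT TAA TCA ACG TAT GTC TGC ATC CTT — no ATG→stop ORF.
Frame -3: CCC CAT TCC CTT AAT CAA CGT ATG TCT GCA TCC — no ATG→stop ORF.
Longest ORF is 21 nt in frame +2 (positions 5–25).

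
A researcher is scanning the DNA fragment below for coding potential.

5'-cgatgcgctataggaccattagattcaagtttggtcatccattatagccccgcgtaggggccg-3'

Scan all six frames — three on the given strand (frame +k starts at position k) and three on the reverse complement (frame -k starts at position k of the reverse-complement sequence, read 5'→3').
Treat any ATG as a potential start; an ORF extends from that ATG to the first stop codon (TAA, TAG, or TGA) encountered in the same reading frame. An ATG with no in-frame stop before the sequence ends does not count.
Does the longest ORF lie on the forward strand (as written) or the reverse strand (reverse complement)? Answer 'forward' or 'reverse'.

Reverse complement (5'→3'): CGGCCCCTACGCGGGGCTATAATGGATGACCAAACTTGAATCTAATGGTCCTATAGCGCATCG
Frame +1: CGA TGC GCT ATA GGA CCA TTA GAT TCA AGT TTG GTC ATC CAT TAT AGC CCC GCG TAG GGG CCG — no ATG→stop ORF.
Frame +2: GAT GCG CTA TAG GAC CAT TAG ATT CAA GTT TGG TCA TCC ATT ATA GCC CCG CGT AGG GGC — no ATG→stop ORF.
Frame +3: ATG CGC TAT AGG ACC ATT AGA TTC AAG TTT GGT CAT CCA TTA TAG CCC CGC GTA GGG GCC — ATG at 3, stop TAG at 45 → 45 nt.
Frame -1: CGG CCC CTA CGC GGG GCT ATA ATG GAT GAC CAA ACT TGA ATC TAA TGG TCC TAT AGC GCA TCG — ATG at 22, stop TGA at 37 → 18 nt.
Frame -2: GGC CCC TAC GCG GGG CTA TAA TGG ATG ACC AAA CTT GAA TCT AAT GGT CCT ATA GCG CAT — no ATG→stop ORF.
Frame -3: GCC CCT ACG CGG GGC TAT AAT GGA TGA CCA AAC TTG AAT CTA ATG GTC CTA TAG CGC ATC — ATG at 45, stop TAG at 54 → 12 nt.
Forward-strand max 45 nt; reverse-strand max 18 nt. The forward strand has the longer ORF.

forward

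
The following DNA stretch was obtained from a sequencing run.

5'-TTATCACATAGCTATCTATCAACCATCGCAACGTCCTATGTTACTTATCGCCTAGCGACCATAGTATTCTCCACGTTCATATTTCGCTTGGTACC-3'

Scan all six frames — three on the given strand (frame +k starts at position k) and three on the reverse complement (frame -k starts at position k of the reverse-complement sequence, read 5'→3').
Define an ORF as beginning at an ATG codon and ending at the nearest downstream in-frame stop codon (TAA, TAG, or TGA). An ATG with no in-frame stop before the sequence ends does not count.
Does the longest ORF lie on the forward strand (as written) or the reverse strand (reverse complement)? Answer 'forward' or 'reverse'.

reverse

Reverse complement (5'→3'): GGTACCAAGCGAAATATGAACGTGGAGAATACTATGGTCGCTAGGCGATAAGTAACATAGGACGTTGCGATGGTTGATAGATAGCTATGTGATAA
Frame +1: TTA TCA CAT AGC TAT CTA TCA ACC ATC GCA ACG TCC TAT GTT ACT TAT CGC CTA GCG ACC ATA GTA TTC TCC ACG TTC ATA TTT CGC TTG GTA — no ATG→stop ORF.
Frame +2: TAT CAC ATA GCT ATC TAT CAA CCA TCG CAA CGT CCT ATG TTA CTT ATC GCC TAG CGA CCA TAG TAT TCT CCA CGT TCA TAT TTC GCT TGG TAC — ATG at 38, stop TAG at 53 → 18 nt.
Frame +3: ATC ACA TAG CTA TCT ATC AAC CAT CGC AAC GTC CTA TGT TAC TTA TCG CCT AGC GAC CAT AGT ATT CTC CAC GTT CAT ATT TCG CTT GGT ACC — no ATG→stop ORF.
Frame -1: GGT ACC AAG CGA AAT ATG AAC GTG GAG AAT ACT ATG GTC GCT AGG CGA TAA GTA ACA TAG GAC GTT GCG ATG GTT GAT AGA TAG CTA TGT GAT — ATG at 16, stop TAA at 49 → 36 nt; ATG at 34, stop TAA at 49 → 18 nt; ATG at 70, stop TAG at 82 → 15 nt.
Frame -2: GTA CCA AGC GAA ATA TGA ACG TGG AGA ATA CTA TGG TCG CTA GGC GAT AAG TAA CAT AGG ACG TTG CGA TGG TTG ATA GAT AGC TAT GTG ATA — no ATG→stop ORF.
Frame -3: TAC CAA GCG AAA TAT GAA CGT GGA GAA TAC TAT GGT CGC TAG GCG ATA AGT AAC ATA GGA CGT TGC GAT GGT TGA TAG ATA GCT ATG TGA TAA — ATG at 87, stop TGA at 90 → 6 nt.
Forward-strand max 18 nt; reverse-strand max 36 nt. The reverse strand has the longer ORF.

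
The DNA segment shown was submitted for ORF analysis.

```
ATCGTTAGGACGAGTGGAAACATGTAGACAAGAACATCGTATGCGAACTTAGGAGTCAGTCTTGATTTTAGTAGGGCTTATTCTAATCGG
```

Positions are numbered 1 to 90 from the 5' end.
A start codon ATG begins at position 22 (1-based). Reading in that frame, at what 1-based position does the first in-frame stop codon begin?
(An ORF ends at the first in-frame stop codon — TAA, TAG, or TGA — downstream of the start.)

Codons from position 22: ATG (22–24), TAG (25–27).
TAG is a stop codon; it begins at position 25.

25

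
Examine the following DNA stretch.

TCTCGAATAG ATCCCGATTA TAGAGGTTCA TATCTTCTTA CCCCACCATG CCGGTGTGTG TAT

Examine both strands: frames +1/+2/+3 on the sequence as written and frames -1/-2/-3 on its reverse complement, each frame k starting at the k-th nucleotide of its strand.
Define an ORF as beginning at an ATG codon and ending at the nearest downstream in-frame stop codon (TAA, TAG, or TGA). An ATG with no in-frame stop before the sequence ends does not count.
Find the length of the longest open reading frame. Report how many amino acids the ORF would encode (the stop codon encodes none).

Reverse complement (5'→3'): ATACACACACCGGCATGGTGGGGTAAGAAGATATGAACCTCTATAATCGGGATCTATTCGAGA
Frame +1: TCT CGA ATA GAT CCC GAT TAT AGA GGT TCA TAT CTT CTT ACC CCA CCA TGC CGG TGT GTG TAT — no ATG→stop ORF.
Frame +2: CTC GAA TAG ATC CCG ATT ATA GAG GTT CAT ATC TTC TTA CCC CAC CAT GCC GGT GTG TGT — no ATG→stop ORF.
Frame +3: TCG AAT AGA TCC CGA TTA TAG AGG TTC ATA TCT TCT TAC CCC ACC ATG CCG GTG TGT GTA — no ATG→stop ORF.
Frame -1: ATA CAC ACA CCG GCA TGG TGG GGT AAG AAG ATA TGA ACC TCT ATA ATC GGG ATC TAT TCG AGA — no ATG→stop ORF.
Frame -2: TAC ACA CAC CGG CAT GGT GGG GTA AGA AGA TAT GAA CCT CTA TAA TCG GGA TCT ATT CGA — no ATG→stop ORF.
Frame -3: ACA CAC ACC GGC ATG GTG GGG TAA GAA GAT ATG AAC CTC TAT AAT CGG GAT CTA TTC GAG — ATG at 15, stop TAA at 24 → 12 nt.
Longest: frame -3, positions 15–26, 12 nt = 4 codons = 3 aa. → 3 amino acids.

3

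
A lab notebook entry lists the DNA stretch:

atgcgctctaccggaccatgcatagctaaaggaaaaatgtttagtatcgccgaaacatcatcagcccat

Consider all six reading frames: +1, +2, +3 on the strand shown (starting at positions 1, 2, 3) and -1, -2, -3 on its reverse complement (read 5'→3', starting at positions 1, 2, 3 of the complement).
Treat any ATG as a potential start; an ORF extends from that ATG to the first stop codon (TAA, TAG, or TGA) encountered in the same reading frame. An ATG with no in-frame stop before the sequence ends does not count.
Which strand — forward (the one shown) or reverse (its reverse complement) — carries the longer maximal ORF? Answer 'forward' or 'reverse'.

reverse

Reverse complement (5'→3'): ATGGGCTGATGATGTTTCGGCGATACTAAACATTTTTCCTTTAGCTATGCATGGTCCGGTAGAGCGCAT
Frame +1: ATG CGC TCT ACC GGA CCA TGC ATA GCT AAA GGA AAA ATG TTT AGT ATC GCC GAA ACA TCA TCA GCC CAT — no ATG→stop ORF.
Frame +2: TGC GCT CTA CCG GAC CAT GCA TAG CTA AAG GAA AAA TGT TTA GTA TCG CCG AAA CAT CAT CAG CCC — no ATG→stop ORF.
Frame +3: GCG CTC TAC CGG ACC ATG CAT AGC TAA AGG AAA AAT GTT TAG TAT CGC CGA AAC ATC ATC AGC CCA — ATG at 18, stop TAA at 27 → 12 nt.
Frame -1: ATG GGC TGA TGA TGT TTC GGC GAT ACT AAA CAT TTT TCC TTT AGC TAT GCA TGG TCC GGT AGA GCG CAT — ATG at 1, stop TGA at 7 → 9 nt.
Frame -2: TGG GCT GAT GAT GTT TCG GCG ATA CTA AAC ATT TTT CCT TTA GCT ATG CAT GGT CCG GTA GAG CGC — no ATG→stop ORF.
Frame -3: GGG CTG ATG ATG TTT CGG CGA TAC TAA ACA TTT TTC CTT TAG CTA TGC ATG GTC CGG TAG AGC GCA — ATG at 9, stop TAA at 27 → 21 nt; ATG at 12, stop TAA at 27 → 18 nt; ATG at 51, stop TAG at 60 → 12 nt.
Forward-strand max 12 nt; reverse-strand max 21 nt. The reverse strand has the longer ORF.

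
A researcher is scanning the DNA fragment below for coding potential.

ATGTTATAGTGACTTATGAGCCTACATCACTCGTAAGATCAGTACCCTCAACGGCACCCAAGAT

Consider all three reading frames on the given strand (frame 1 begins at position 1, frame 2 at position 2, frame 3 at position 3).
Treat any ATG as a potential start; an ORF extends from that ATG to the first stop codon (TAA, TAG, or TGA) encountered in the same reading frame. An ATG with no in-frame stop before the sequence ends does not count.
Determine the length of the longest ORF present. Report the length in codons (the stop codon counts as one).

Frame 1: ATG TTA TAG TGA CTT ATG AGC CTA CAT CAC TCG TAA GAT CAG TAC CCT CAA CGG CAC CCA AGA — ATG at 1, stop TAG at 7 → 9 nt; ATG at 16, stop TAA at 34 → 21 nt.
Frame 2: TGT TAT AGT GAC TTA TGA GCC TAC ATC ACT CGT AAG ATC AGT ACC CTC AAC GGC ACC CAA GAT — no ATG→stop ORF.
Frame 3: GTT ATA GTG ACT TAT GAG CCT ACA TCA CTC GTA AGA TCA GTA CCC TCA ACG GCA CCC AAG — no ATG→stop ORF.
Longest: frame 1, positions 16–36, 21 nt = 7 codons = 6 aa. → 7 codons.

7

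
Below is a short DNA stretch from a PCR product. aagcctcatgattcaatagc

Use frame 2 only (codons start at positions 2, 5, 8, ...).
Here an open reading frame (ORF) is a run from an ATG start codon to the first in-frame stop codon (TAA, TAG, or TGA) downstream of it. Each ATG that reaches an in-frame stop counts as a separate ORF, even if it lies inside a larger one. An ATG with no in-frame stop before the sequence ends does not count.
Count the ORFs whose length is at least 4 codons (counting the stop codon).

Frame 2: AGC CTC ATG ATT CAA TAG — ATG at 8, stop TAG at 17 → 12 nt.
ORFs ≥ 4 codons: frame 2 8–19 (4 codons). Count = 1.

1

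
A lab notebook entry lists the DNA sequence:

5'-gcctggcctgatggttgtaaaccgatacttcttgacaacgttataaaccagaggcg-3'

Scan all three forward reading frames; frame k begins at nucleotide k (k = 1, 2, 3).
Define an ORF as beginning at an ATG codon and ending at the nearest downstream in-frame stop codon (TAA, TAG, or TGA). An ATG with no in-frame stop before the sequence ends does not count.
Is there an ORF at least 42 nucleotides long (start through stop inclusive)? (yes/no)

Frame 1: GCC TGG CCT GAT GGT TGT AAA CCG ATA CTT CTT GAC AAC GTT ATA AAC CAG AGG — no ATG→stop ORF.
Frame 2: CCT GGC CTG ATG GTT GTA AAC CGA TAC TTC TTG ACA ACG TTA TAA ACC AGA GGC — ATG at 11, stop TAA at 44 → 36 nt.
Frame 3: CTG GCC TGA TGG TTG TAA ACC GAT ACT TCT TGA CAA CGT TAT AAA CCA GAG GCG — no ATG→stop ORF.
Largest ORF found is 36 nucleotides < 42, so no.

no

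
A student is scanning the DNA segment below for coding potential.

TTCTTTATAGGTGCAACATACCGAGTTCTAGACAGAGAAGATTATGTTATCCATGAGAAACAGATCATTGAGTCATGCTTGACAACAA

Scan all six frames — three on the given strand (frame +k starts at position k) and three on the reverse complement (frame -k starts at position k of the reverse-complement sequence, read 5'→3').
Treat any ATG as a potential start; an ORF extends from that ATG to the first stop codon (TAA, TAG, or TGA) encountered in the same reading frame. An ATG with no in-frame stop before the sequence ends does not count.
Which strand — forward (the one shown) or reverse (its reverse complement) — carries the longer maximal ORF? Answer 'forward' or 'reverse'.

Reverse complement (5'→3'): TTGTTGTCAAGCATGACTCAATGATCTGTTTCTCATGGATAACATAATCTTCTCTGTCTAGAACTCGGTATGTTGCACCTATAAAGAA
Frame +1: TTC TTT ATA GGT GCA ACA TAC CGA GTT CTA GAC AGA GAA GAT TAT GTT ATC CAT GAG AAA CAG ATC ATT GAG TCA TGC TTG ACA ACA — no ATG→stop ORF.
Frame +2: TCT TTA TAG GTG CAA CAT ACC GAG TTC TAG ACA GAG AAG ATT ATG TTA TCC ATG AGA AAC AGA TCA TTG AGT CAT GCT TGA CAA CAA — ATG at 44, stop TGA at 80 → 39 nt; ATG at 53, stop TGA at 80 → 30 nt.
Frame +3: CTT TAT AGG TGC AAC ATA CCG AGT TCT AGA CAG AGA AGA TTA TGT TAT CCA TGA GAA ACA GAT CAT TGA GTC ATG CTT GAC AAC — no ATG→stop ORF.
Frame -1: TTG TTG TCA AGC ATG ACT CAA TGA TCT GTT TCT CAT GGA TAA CAT AAT CTT CTC TGT CTA GAA CTC GGT ATG TTG CAC CTA TAA AGA — ATG at 13, stop TGA at 22 → 12 nt; ATG at 70, stop TAA at 82 → 15 nt.
Frame -2: TGT TGT CAA GCA TGA CTC AAT GAT CTG TTT CTC ATG GAT AAC ATA ATC TTC TCT GTC TAG AAC TCG GTA TGT TGC ACC TAT AAA GAA — ATG at 35, stop TAG at 59 → 27 nt.
Frame -3: GTT GTC AAG CAT GAC TCA ATG ATC TGT TTC TCA TGG ATA ACA TAA TCT TCT CTG TCT AGA ACT CGG TAT GTT GCA CCT ATA AAG — ATG at 21, stop TAA at 45 → 27 nt.
Forward-strand max 39 nt; reverse-strand max 27 nt. The forward strand has the longer ORF.

forward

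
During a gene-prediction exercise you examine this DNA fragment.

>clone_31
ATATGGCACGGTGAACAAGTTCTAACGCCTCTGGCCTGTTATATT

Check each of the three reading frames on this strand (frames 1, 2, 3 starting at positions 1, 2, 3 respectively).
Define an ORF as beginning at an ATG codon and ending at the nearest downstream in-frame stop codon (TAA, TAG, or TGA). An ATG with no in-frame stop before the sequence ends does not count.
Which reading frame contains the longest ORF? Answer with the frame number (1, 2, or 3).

3

Frame 1: ATA TGG CAC GGT GAA CAA GTT CTA ACG CCT CTG GCC TGT TAT ATT — no ATG→stop ORF.
Frame 2: TAT GGC ACG GTG AAC AAG TTC TAA CGC CTC TGG CCT GTT ATA — no ATG→stop ORF.
Frame 3: ATG GCA CGG TGA ACA AGT TCT AAC GCC TCT GGC CTG TTA TAT — ATG at 3, stop TGA at 12 → 12 nt.
Longest ORF is 12 nt in frame 3 (positions 3–14).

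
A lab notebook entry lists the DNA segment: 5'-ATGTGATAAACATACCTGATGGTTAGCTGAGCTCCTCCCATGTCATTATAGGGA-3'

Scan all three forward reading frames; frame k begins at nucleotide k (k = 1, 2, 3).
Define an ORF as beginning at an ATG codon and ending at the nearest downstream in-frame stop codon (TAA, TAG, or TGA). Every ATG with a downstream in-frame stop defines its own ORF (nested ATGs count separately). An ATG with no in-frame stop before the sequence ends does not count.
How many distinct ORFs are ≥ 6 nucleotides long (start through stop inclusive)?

3

Frame 1: ATG TGA TAA ACA TAC CTG ATG GTT AGC TGA GCT CCT CCC ATG TCA TTA TAG GGA — ATG at 1, stop TGA at 4 → 6 nt; ATG at 19, stop TGA at 28 → 12 nt; ATG at 40, stop TAG at 49 → 12 nt.
Frame 2: TGT GAT AAA CAT ACC TGA TGG TTA GCT GAG CTC CTC CCA TGT CAT TAT AGG — no ATG→stop ORF.
Frame 3: GTG ATA AAC ATA CCT GAT GGT TAG CTG AGC TCC TCC CAT GTC ATT ATA GGG — no ATG→stop ORF.
ORFs ≥ 6 nucleotides: frame 1 1–6 (6 nucleotides), frame 1 19–30 (12 nucleotides), frame 1 40–51 (12 nucleotides). Count = 3.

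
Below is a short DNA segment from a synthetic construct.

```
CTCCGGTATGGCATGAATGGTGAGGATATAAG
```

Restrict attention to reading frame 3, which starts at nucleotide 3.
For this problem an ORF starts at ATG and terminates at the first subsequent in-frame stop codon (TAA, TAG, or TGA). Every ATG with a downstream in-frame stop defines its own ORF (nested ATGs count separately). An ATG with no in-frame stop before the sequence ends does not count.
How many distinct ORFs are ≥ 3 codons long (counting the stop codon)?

0

Frame 3: CCG GTA TGG CAT GAA TGG TGA GGA TAT AAG — no ATG→stop ORF.
No ORF reaches 3 codons. Count = 0.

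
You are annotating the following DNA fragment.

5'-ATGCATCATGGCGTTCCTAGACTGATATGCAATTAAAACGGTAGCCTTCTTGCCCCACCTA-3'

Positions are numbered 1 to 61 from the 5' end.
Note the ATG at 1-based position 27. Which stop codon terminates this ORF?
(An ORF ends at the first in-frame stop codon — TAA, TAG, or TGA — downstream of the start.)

Codons from position 27: ATG (27–29), CAA (30–32), TTA (33–35), AAA (36–38), CGG (39–41), TAG (42–44).
The first in-frame stop codon is TAG.

TAG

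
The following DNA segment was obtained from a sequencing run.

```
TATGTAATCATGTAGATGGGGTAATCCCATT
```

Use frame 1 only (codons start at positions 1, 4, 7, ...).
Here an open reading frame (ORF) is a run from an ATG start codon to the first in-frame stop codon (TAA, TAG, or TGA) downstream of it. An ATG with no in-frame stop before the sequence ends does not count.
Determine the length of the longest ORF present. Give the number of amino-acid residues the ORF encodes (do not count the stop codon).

2

Frame 1: TAT GTA ATC ATG TAG ATG GGG TAA TCC CAT — ATG at 10, stop TAG at 13 → 6 nt; ATG at 16, stop TAA at 22 → 9 nt.
Longest: frame 1, positions 16–24, 9 nt = 3 codons = 2 aa. → 2 amino acids.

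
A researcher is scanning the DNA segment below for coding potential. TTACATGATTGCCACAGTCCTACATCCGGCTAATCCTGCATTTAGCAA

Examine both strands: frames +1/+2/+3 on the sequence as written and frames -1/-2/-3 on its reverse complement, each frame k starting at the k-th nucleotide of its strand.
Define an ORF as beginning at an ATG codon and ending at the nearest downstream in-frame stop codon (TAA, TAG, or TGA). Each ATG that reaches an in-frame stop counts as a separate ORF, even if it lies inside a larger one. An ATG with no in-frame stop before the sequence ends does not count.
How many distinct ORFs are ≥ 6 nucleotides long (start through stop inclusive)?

3

Reverse complement (5'→3'): TTGCTAAATGCAGGATTAGCCGGATGTAGGACTGTGGCAATCATGTAA
Frame +1: TTA CAT GAT TGC CAC AGT CCT ACA TCC GGC TAA TCC TGC ATT TAG CAA — no ATG→stop ORF.
Frame +2: TAC ATG ATT GCC ACA GTC CTA CAT CCG GCT AAT CCT GCA TTT AGC — no ATG→stop ORF.
Frame +3: ACA TGA TTG CCA CAG TCC TAC ATC CGG CTA ATC CTG CAT TTA GCA — no ATG→stop ORF.
Frame -1: TTG CTA AAT GCA GGA TTA GCC GGA TGT AGG ACT GTG GCA ATC ATG TAA — ATG at 43, stop TAA at 46 → 6 nt.
Frame -2: TGC TAA ATG CAG GAT TAG CCG GAT GTA GGA CTG TGG CAA TCA TGT — ATG at 8, stop TAG at 17 → 12 nt.
Frame -3: GCT AAA TGC AGG ATT AGC CGG ATG TAG GAC TGT GGC AAT CAT GTA — ATG at 24, stop TAG at 27 → 6 nt.
ORFs ≥ 6 nucleotides: frame -1 43–48 (6 nucleotides), frame -2 8–19 (12 nucleotides), frame -3 24–29 (6 nucleotides). Count = 3.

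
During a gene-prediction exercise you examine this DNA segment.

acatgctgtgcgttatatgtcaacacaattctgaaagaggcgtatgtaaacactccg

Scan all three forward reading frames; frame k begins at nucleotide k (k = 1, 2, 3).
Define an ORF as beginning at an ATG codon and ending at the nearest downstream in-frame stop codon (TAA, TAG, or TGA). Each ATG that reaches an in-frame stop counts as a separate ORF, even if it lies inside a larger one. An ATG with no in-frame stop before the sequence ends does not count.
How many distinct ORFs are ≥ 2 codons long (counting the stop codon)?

2

Frame 1: ACA TGC TGT GCG TTA TAT GTC AAC ACA ATT CTG AAA GAG GCG TAT GTA AAC ACT CCG — no ATG→stop ORF.
Frame 2: CAT GCT GTG CGT TAT ATG TCA ACA CAA TTC TGA AAG AGG CGT ATG TAA ACA CTC — ATG at 17, stop TGA at 32 → 18 nt; ATG at 44, stop TAA at 47 → 6 nt.
Frame 3: ATG CTG TGC GTT ATA TGT CAA CAC AAT TCT GAA AGA GGC GTA TGT AAA CAC TCC — no ATG→stop ORF.
ORFs ≥ 2 codons: frame 2 17–34 (6 codons), frame 2 44–49 (2 codons). Count = 2.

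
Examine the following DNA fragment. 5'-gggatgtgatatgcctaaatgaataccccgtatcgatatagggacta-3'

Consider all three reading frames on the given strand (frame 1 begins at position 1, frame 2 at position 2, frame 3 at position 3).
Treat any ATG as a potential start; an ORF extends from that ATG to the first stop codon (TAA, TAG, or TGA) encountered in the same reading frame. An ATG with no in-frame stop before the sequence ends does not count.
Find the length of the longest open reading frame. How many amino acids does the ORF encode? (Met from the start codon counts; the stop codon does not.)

Frame 1: GGG ATG TGA TAT GCC TAA ATG AAT ACC CCG TAT CGA TAT AGG GAC — ATG at 4, stop TGA at 7 → 6 nt.
Frame 2: GGA TGT GAT ATG CCT AAA TGA ATA CCC CGT ATC GAT ATA GGG ACT — ATG at 11, stop TGA at 20 → 12 nt.
Frame 3: GAT GTG ATA TGC CTA AAT GAA TAC CCC GTA TCG ATA TAG GGA CTA — no ATG→stop ORF.
Longest: frame 2, positions 11–22, 12 nt = 4 codons = 3 aa. → 3 amino acids.

3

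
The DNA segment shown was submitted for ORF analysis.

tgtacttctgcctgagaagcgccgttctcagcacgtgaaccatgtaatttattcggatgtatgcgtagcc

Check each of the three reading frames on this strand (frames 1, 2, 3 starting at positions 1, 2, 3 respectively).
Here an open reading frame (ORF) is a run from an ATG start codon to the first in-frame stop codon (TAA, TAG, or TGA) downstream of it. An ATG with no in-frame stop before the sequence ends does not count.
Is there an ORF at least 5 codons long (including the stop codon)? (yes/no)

Frame 1: TGT ACT TCT GCC TGA GAA GCG CCG TTC TCA GCA CGT GAA CCA TGT AAT TTA TTC GGA TGT ATG CGT AGC — no ATG→stop ORF.
Frame 2: GTA CTT CTG CCT GAG AAG CGC CGT TCT CAG CAC GTG AAC CAT GTA ATT TAT TCG GAT GTA TGC GTA GCC — no ATG→stop ORF.
Frame 3: TAC TTC TGC CTG AGA AGC GCC GTT CTC AGC ACG TGA ACC ATG TAA TTT ATT CGG ATG TAT GCG TAG — ATG at 42, stop TAA at 45 → 6 nt; ATG at 57, stop TAG at 66 → 12 nt.
Largest ORF found is 4 codons < 5, so no.

no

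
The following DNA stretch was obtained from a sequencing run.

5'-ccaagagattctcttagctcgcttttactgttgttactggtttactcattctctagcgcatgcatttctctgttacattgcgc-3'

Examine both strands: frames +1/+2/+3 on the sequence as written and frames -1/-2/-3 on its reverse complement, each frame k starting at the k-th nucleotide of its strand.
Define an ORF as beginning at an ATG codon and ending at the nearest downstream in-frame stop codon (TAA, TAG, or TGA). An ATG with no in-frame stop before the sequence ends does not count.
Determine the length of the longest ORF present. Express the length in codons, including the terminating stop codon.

12

Reverse complement (5'→3'): GCGCAATGTAACAGAGAAATGCATGCGCTAGAGAATGAGTAAACCAGTAACAACAGTAAAAGCGAGCTAAGAGAATCTCTTGG
Frame +1: CCA AGA GAT TCT CTT AGC TCG CTT TTA CTG TTG TTA CTG GTT TAC TCA TTC TCT AGC GCA TGC ATT TCT CTG TTA CAT TGC — no ATG→stop ORF.
Frame +2: CAA GAG ATT CTC TTA GCT CGC TTT TAC TGT TGT TAC TGG TTT ACT CAT TCT CTA GCG CAT GCA TTT CTC TGT TAC ATT GCG — no ATG→stop ORF.
Frame +3: AAG AGA TTC TCT TAG CTC GCT TTT ACT GTT GTT ACT GGT TTA CTC ATT CTC TAG CGC ATG CAT TTC TCT GTT ACA TTG CGC — no ATG→stop ORF.
Frame -1: GCG CAA TGT AAC AGA GAA ATG CAT GCG CTA GAG AAT GAG TAA ACC AGT AAC AAC AGT AAA AGC GAG CTA AGA GAA TCT CTT — ATG at 19, stop TAA at 40 → 24 nt.
Frame -2: CGC AAT GTA ACA GAG AAA TGC ATG CGC TAG AGA ATG AGT AAA CCA GTA ACA ACA GTA AAA GCG AGC TAA GAG AAT CTC TTG — ATG at 23, stop TAG at 29 → 9 nt; ATG at 35, stop TAA at 68 → 36 nt.
Frame -3: GCA ATG TAA CAG AGA AAT GCA TGC GCT AGA GAA TGA GTA AAC CAG TAA CAA CAG TAA AAG CGA GCT AAG AGA ATC TCT TGG — ATG at 6, stop TAA at 9 → 6 nt.
Longest: frame -2, positions 35–70, 36 nt = 12 codons = 11 aa. → 12 codons.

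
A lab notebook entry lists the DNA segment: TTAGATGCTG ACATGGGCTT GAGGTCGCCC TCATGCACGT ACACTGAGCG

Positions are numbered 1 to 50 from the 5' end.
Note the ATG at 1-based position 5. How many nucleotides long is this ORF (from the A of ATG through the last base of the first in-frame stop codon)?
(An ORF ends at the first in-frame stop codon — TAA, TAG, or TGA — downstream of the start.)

18

Codons from position 5: ATG (5–7), CTG (8–10), ACA (11–13), TGG (14–16), GCT (17–19), TGA (20–22).
TGA is the first in-frame stop; ORF spans 5–22, 18 nucleotides.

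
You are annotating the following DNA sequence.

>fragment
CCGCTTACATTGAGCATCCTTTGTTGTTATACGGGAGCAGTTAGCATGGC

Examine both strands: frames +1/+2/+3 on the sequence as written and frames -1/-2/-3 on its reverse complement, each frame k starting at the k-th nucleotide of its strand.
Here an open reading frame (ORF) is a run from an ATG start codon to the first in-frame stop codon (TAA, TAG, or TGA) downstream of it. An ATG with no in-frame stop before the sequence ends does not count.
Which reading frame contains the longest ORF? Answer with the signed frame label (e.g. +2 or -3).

-1

Reverse complement (5'→3'): GCCATGCTAACTGCTCCCGTATAACAACAAAGGATGCTCAATGTAAGCGG
Frame +1: CCG CTT ACA TTG AGC ATC CTT TGT TGT TAT ACG GGA GCA GTT AGC ATG — no ATG→stop ORF.
Frame +2: CGC TTA CAT TGA GCA TCC TTT GTT GTT ATA CGG GAG CAG TTA GCA TGG — no ATG→stop ORF.
Frame +3: GCT TAC ATT GAG CAT CCT TTG TTG TTA TAC GGG AGC AGT TAG CAT GGC — no ATG→stop ORF.
Frame -1: GCC ATG CTA ACT GCT CCC GTA TAA CAA CAA AGG ATG CTC AAT GTA AGC — ATG at 4, stop TAA at 22 → 21 nt.
Frame -2: CCA TGC TAA CTG CTC CCG TAT AAC AAC AAA GGA TGC TCA ATG TAA GCG — ATG at 41, stop TAA at 44 → 6 nt.
Frame -3: CAT GCT AAC TGC TCC CGT ATA ACA ACA AAG GAT GCT CAA TGT AAG CGG — no ATG→stop ORF.
Longest ORF is 21 nt in frame -1 (positions 4–24).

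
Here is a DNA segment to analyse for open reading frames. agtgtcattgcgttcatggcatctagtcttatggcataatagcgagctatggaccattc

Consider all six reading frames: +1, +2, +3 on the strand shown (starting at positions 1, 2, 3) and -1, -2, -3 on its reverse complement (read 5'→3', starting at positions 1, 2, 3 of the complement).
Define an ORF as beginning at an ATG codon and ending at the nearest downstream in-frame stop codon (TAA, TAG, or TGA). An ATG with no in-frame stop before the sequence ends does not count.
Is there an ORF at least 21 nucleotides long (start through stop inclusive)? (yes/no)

Reverse complement (5'→3'): GAATGGTCCATAGCTCGCTATTATGCCATAAGACTAGATGCCATGAACGCAATGACACT
Frame +1: AGT GTC ATT GCG TTC ATG GCA TCT AGT CTT ATG GCA TAA TAG CGA GCT ATG GAC CAT — ATG at 16, stop TAA at 37 → 24 nt; ATG at 31, stop TAA at 37 → 9 nt.
Frame +2: GTG TCA TTG CGT TCA TGG CAT CTA GTC TTA TGG CAT AAT AGC GAG CTA TGG ACC ATT — no ATG→stop ORF.
Frame +3: TGT CAT TGC GTT CAT GGC ATC TAG TCT TAT GGC ATA ATA GCG AGC TAT GGA CCA TTC — no ATG→stop ORF.
Frame -1: GAA TGG TCC ATA GCT CGC TAT TAT GCC ATA AGA CTA GAT GCC ATG AAC GCA ATG ACA — no ATG→stop ORF.
Frame -2: AAT GGT CCA TAG CTC GCT ATT ATG CCA TAA GAC TAG ATG CCA TGA ACG CAA TGA CAC — ATG at 23, stop TAA at 29 → 9 nt; ATG at 38, stop TGA at 44 → 9 nt.
Frame -3: ATG GTC CAT AGC TCG CTA TTA TGC CAT AAG ACT AGA TGC CAT GAA CGC AAT GAC ACT — no ATG→stop ORF.
Frame +1 has an ORF of 24 nucleotides (positions 16–39) ≥ 21, so yes.

yes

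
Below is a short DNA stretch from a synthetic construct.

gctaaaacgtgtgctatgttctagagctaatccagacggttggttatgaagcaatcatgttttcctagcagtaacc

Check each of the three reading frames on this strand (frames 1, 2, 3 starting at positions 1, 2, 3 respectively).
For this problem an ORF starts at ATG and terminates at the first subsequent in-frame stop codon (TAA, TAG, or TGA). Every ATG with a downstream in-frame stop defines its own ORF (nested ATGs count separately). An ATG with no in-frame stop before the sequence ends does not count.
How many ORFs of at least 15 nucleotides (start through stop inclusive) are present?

0

Frame 1: GCT AAA ACG TGT GCT ATG TTC TAG AGC TAA TCC AGA CGG TTG GTT ATG AAG CAA TCA TGT TTT CCT AGC AGT AAC — ATG at 16, stop TAG at 22 → 9 nt.
Frame 2: CTA AAA CGT GTG CTA TGT TCT AGA GCT AAT CCA GAC GGT TGG TTA TGA AGC AAT CAT GTT TTC CTA GCA GTA ACC — no ATG→stop ORF.
Frame 3: TAA AAC GTG TGC TAT GTT CTA GAG CTA ATC CAG ACG GTT GGT TAT GAA GCA ATC ATG TTT TCC TAG CAG TAA — ATG at 57, stop TAG at 66 → 12 nt.
No ORF reaches 15 nucleotides. Count = 0.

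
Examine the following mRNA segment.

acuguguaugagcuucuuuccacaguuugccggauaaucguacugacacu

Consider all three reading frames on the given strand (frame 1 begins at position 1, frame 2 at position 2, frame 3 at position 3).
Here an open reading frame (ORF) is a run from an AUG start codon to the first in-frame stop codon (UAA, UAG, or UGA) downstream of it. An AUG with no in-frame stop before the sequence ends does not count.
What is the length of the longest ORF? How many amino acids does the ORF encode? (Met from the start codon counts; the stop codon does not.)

Frame 1: ACU GUG UAU GAG CUU CUU UCC ACA GUU UGC CGG AUA AUC GUA CUG ACA — no AUG→stop ORF.
Frame 2: CUG UGU AUG AGC UUC UUU CCA CAG UUU GCC GGA UAA UCG UAC UGA CAC — AUG at 8, stop UAA at 35 → 30 nt.
Frame 3: UGU GUA UGA GCU UCU UUC CAC AGU UUG CCG GAU AAU CGU ACU GAC ACU — no AUG→stop ORF.
Longest: frame 2, positions 8–37, 30 nt = 10 codons = 9 aa. → 9 amino acids.

9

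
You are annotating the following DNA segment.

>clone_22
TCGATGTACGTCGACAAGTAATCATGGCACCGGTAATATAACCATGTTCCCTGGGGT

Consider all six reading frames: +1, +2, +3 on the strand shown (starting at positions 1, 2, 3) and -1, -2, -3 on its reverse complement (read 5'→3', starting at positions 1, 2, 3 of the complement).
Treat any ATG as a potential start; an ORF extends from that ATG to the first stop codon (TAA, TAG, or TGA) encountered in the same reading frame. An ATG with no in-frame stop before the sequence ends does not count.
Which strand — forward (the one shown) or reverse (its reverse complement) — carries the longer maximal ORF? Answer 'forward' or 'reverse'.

Reverse complement (5'→3'): ACCCCAGGGAACATGGTTATATTACCGGTGCCATGATTACTTGTCGACGTACATCGA
Frame +1: TCG ATG TAC GTC GAC AAG TAA TCA TGG CAC CGG TAA TAT AAC CAT GTT CCC TGG GGT — ATG at 4, stop TAA at 19 → 18 nt.
Frame +2: CGA TGT ACG TCG ACA AGT AAT CAT GGC ACC GGT AAT ATA ACC ATG TTC CCT GGG — no ATG→stop ORF.
Frame +3: GAT GTA CGT CGA CAA GTA ATC ATG GCA CCG GTA ATA TAA CCA TGT TCC CTG GGG — ATG at 24, stop TAA at 39 → 18 nt.
Frame -1: ACC CCA GGG AAC ATG GTT ATA TTA CCG GTG CCA TGA TTA CTT GTC GAC GTA CAT CGA — ATG at 13, stop TGA at 34 → 24 nt.
Frame -2: CCC CAG GGA ACA TGG TTA TAT TAC CGG TGC CAT GAT TAC TTG TCG ACG TAC ATC — no ATG→stop ORF.
Frame -3: CCC AGG GAA CAT GGT TAT ATT ACC GGT GCC ATG ATT ACT TGT CGA CGT ACA TCG — no ATG→stop ORF.
Forward-strand max 18 nt; reverse-strand max 24 nt. The reverse strand has the longer ORF.

reverse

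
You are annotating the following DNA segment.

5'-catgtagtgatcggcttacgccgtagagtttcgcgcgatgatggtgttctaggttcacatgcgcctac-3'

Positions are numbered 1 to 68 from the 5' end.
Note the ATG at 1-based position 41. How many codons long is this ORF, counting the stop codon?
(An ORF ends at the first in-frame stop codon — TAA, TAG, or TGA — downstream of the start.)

4

Codons from position 41: ATG (41–43), GTG (44–46), TTC (47–49), TAG (50–52).
TAG is the first in-frame stop; that's 4 codons including the stop.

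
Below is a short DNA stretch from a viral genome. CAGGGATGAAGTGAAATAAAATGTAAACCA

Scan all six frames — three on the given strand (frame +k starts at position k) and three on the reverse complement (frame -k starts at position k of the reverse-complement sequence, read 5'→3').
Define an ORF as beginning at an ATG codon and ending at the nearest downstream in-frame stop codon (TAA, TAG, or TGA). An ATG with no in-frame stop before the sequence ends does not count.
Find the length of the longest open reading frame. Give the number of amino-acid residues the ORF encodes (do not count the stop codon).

Reverse complement (5'→3'): TGGTTTACATTTTATTTCACTTCATCCCTG
Frame +1: CAG GGA TGA AGT GAA ATA AAA TGT AAA CCA — no ATG→stop ORF.
Frame +2: AGG GAT GAA GTG AAA TAA AAT GTA AAC — no ATG→stop ORF.
Frame +3: GGG ATG AAG TGA AAT AAA ATG TAA ACC — ATG at 6, stop TGA at 12 → 9 nt; ATG at 21, stop TAA at 24 → 6 nt.
Frame -1: TGG TTT ACA TTT TAT TTC ACT TCA TCC CTG — no ATG→stop ORF.
Frame -2: GGT TTA CAT TTT ATT TCA CTT CAT CCC — no ATG→stop ORF.
Frame -3: GTT TAC ATT TTA TTT CAC TTC ATC CCT — no ATG→stop ORF.
Longest: frame +3, positions 6–14, 9 nt = 3 codons = 2 aa. → 2 amino acids.

2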